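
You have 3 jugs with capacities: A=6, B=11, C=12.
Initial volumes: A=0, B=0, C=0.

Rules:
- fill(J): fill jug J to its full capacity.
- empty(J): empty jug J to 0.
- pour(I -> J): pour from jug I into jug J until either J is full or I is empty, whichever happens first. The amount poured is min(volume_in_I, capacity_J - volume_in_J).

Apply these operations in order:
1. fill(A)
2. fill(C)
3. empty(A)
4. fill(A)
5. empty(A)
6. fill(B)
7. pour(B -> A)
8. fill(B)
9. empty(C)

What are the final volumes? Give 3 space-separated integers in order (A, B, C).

Answer: 6 11 0

Derivation:
Step 1: fill(A) -> (A=6 B=0 C=0)
Step 2: fill(C) -> (A=6 B=0 C=12)
Step 3: empty(A) -> (A=0 B=0 C=12)
Step 4: fill(A) -> (A=6 B=0 C=12)
Step 5: empty(A) -> (A=0 B=0 C=12)
Step 6: fill(B) -> (A=0 B=11 C=12)
Step 7: pour(B -> A) -> (A=6 B=5 C=12)
Step 8: fill(B) -> (A=6 B=11 C=12)
Step 9: empty(C) -> (A=6 B=11 C=0)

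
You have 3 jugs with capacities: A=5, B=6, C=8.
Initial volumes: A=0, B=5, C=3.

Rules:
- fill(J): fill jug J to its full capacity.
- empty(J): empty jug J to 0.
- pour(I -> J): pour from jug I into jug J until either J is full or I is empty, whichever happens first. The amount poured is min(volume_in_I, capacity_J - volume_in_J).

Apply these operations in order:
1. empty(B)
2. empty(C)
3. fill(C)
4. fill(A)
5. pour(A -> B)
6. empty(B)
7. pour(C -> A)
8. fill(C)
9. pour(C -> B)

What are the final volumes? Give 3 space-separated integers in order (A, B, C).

Step 1: empty(B) -> (A=0 B=0 C=3)
Step 2: empty(C) -> (A=0 B=0 C=0)
Step 3: fill(C) -> (A=0 B=0 C=8)
Step 4: fill(A) -> (A=5 B=0 C=8)
Step 5: pour(A -> B) -> (A=0 B=5 C=8)
Step 6: empty(B) -> (A=0 B=0 C=8)
Step 7: pour(C -> A) -> (A=5 B=0 C=3)
Step 8: fill(C) -> (A=5 B=0 C=8)
Step 9: pour(C -> B) -> (A=5 B=6 C=2)

Answer: 5 6 2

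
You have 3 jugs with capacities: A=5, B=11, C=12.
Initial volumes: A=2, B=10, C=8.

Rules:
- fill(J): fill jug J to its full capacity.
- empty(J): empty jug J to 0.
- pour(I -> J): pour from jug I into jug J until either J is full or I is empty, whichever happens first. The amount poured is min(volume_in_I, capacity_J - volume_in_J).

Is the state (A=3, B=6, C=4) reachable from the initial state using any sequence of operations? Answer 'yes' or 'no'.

BFS explored all 497 reachable states.
Reachable set includes: (0,0,0), (0,0,1), (0,0,2), (0,0,3), (0,0,4), (0,0,5), (0,0,6), (0,0,7), (0,0,8), (0,0,9), (0,0,10), (0,0,11) ...
Target (A=3, B=6, C=4) not in reachable set → no.

Answer: no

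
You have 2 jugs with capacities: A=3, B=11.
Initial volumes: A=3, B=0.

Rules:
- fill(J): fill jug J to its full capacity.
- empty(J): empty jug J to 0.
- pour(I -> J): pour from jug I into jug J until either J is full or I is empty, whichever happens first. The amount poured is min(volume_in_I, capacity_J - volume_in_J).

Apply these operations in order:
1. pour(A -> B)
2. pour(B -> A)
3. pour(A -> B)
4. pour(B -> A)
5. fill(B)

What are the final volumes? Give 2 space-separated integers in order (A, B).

Answer: 3 11

Derivation:
Step 1: pour(A -> B) -> (A=0 B=3)
Step 2: pour(B -> A) -> (A=3 B=0)
Step 3: pour(A -> B) -> (A=0 B=3)
Step 4: pour(B -> A) -> (A=3 B=0)
Step 5: fill(B) -> (A=3 B=11)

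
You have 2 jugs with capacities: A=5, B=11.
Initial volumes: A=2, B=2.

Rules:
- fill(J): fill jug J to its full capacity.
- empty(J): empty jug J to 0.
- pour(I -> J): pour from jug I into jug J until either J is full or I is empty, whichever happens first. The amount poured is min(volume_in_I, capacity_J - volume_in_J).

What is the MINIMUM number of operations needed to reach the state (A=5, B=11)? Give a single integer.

BFS from (A=2, B=2). One shortest path:
  1. fill(A) -> (A=5 B=2)
  2. fill(B) -> (A=5 B=11)
Reached target in 2 moves.

Answer: 2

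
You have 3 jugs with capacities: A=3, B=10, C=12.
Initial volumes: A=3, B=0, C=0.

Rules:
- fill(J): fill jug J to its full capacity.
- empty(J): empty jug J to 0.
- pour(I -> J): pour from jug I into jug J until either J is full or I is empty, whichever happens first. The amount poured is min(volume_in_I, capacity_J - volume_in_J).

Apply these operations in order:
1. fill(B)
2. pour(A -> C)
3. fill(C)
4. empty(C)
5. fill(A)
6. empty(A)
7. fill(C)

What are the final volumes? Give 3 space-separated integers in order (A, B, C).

Answer: 0 10 12

Derivation:
Step 1: fill(B) -> (A=3 B=10 C=0)
Step 2: pour(A -> C) -> (A=0 B=10 C=3)
Step 3: fill(C) -> (A=0 B=10 C=12)
Step 4: empty(C) -> (A=0 B=10 C=0)
Step 5: fill(A) -> (A=3 B=10 C=0)
Step 6: empty(A) -> (A=0 B=10 C=0)
Step 7: fill(C) -> (A=0 B=10 C=12)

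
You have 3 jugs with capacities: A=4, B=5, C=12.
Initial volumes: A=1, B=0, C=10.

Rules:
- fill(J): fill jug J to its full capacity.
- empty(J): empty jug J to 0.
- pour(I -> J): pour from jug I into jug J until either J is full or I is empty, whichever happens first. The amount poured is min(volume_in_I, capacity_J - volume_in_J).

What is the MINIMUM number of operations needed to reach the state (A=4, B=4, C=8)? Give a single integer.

Answer: 4

Derivation:
BFS from (A=1, B=0, C=10). One shortest path:
  1. fill(A) -> (A=4 B=0 C=10)
  2. fill(C) -> (A=4 B=0 C=12)
  3. pour(A -> B) -> (A=0 B=4 C=12)
  4. pour(C -> A) -> (A=4 B=4 C=8)
Reached target in 4 moves.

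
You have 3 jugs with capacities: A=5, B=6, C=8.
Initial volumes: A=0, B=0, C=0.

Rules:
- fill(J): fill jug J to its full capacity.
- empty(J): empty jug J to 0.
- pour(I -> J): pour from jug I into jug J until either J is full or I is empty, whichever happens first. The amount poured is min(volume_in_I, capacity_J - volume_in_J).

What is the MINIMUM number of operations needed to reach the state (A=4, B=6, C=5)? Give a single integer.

Answer: 6

Derivation:
BFS from (A=0, B=0, C=0). One shortest path:
  1. fill(A) -> (A=5 B=0 C=0)
  2. pour(A -> B) -> (A=0 B=5 C=0)
  3. fill(A) -> (A=5 B=5 C=0)
  4. pour(A -> C) -> (A=0 B=5 C=5)
  5. fill(A) -> (A=5 B=5 C=5)
  6. pour(A -> B) -> (A=4 B=6 C=5)
Reached target in 6 moves.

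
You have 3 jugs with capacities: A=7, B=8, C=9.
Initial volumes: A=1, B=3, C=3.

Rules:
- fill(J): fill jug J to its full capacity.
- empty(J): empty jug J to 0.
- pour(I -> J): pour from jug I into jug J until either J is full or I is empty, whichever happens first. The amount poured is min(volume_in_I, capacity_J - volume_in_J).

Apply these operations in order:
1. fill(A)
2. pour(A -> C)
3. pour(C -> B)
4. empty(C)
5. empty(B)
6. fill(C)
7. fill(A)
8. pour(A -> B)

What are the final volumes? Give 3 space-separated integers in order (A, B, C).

Answer: 0 7 9

Derivation:
Step 1: fill(A) -> (A=7 B=3 C=3)
Step 2: pour(A -> C) -> (A=1 B=3 C=9)
Step 3: pour(C -> B) -> (A=1 B=8 C=4)
Step 4: empty(C) -> (A=1 B=8 C=0)
Step 5: empty(B) -> (A=1 B=0 C=0)
Step 6: fill(C) -> (A=1 B=0 C=9)
Step 7: fill(A) -> (A=7 B=0 C=9)
Step 8: pour(A -> B) -> (A=0 B=7 C=9)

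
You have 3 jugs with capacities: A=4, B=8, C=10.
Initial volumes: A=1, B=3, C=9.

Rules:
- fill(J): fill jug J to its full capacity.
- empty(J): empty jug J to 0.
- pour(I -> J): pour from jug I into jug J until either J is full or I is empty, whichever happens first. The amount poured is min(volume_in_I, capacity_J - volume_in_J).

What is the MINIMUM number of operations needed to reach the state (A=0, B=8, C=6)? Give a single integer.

BFS from (A=1, B=3, C=9). One shortest path:
  1. fill(B) -> (A=1 B=8 C=9)
  2. pour(C -> A) -> (A=4 B=8 C=6)
  3. empty(A) -> (A=0 B=8 C=6)
Reached target in 3 moves.

Answer: 3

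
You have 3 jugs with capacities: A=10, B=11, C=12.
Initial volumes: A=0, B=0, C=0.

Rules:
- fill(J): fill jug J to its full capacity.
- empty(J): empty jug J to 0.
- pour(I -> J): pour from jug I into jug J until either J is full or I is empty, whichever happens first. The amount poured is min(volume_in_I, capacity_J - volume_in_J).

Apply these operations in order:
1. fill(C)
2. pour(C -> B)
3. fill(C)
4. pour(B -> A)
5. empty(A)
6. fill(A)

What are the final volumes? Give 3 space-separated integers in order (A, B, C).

Step 1: fill(C) -> (A=0 B=0 C=12)
Step 2: pour(C -> B) -> (A=0 B=11 C=1)
Step 3: fill(C) -> (A=0 B=11 C=12)
Step 4: pour(B -> A) -> (A=10 B=1 C=12)
Step 5: empty(A) -> (A=0 B=1 C=12)
Step 6: fill(A) -> (A=10 B=1 C=12)

Answer: 10 1 12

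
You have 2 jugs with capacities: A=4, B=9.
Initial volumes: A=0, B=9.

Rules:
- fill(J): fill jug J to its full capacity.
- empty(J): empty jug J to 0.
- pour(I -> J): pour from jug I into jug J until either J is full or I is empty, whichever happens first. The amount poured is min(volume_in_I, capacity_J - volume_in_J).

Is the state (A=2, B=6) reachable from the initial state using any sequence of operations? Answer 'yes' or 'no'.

BFS explored all 26 reachable states.
Reachable set includes: (0,0), (0,1), (0,2), (0,3), (0,4), (0,5), (0,6), (0,7), (0,8), (0,9), (1,0), (1,9) ...
Target (A=2, B=6) not in reachable set → no.

Answer: no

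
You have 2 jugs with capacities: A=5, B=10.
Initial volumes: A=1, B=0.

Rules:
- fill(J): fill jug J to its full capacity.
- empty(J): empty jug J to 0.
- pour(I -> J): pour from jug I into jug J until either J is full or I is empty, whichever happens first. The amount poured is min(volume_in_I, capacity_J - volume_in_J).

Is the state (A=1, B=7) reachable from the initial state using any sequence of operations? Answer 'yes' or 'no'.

Answer: no

Derivation:
BFS explored all 12 reachable states.
Reachable set includes: (0,0), (0,1), (0,5), (0,6), (0,10), (1,0), (1,10), (5,0), (5,1), (5,5), (5,6), (5,10)
Target (A=1, B=7) not in reachable set → no.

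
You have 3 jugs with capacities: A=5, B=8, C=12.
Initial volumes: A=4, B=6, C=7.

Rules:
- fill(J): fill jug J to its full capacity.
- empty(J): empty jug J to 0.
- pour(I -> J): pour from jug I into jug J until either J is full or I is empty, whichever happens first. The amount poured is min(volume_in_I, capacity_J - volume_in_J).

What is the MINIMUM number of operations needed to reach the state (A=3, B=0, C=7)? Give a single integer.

BFS from (A=4, B=6, C=7). One shortest path:
  1. fill(A) -> (A=5 B=6 C=7)
  2. pour(A -> B) -> (A=3 B=8 C=7)
  3. empty(B) -> (A=3 B=0 C=7)
Reached target in 3 moves.

Answer: 3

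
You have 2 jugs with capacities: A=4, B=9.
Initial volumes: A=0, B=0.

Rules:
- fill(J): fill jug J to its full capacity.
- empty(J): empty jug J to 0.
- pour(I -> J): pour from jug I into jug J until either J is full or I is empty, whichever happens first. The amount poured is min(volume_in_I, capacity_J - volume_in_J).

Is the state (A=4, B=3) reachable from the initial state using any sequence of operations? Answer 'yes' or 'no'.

Answer: yes

Derivation:
BFS from (A=0, B=0):
  1. fill(A) -> (A=4 B=0)
  2. pour(A -> B) -> (A=0 B=4)
  3. fill(A) -> (A=4 B=4)
  4. pour(A -> B) -> (A=0 B=8)
  5. fill(A) -> (A=4 B=8)
  6. pour(A -> B) -> (A=3 B=9)
  7. empty(B) -> (A=3 B=0)
  8. pour(A -> B) -> (A=0 B=3)
  9. fill(A) -> (A=4 B=3)
Target reached → yes.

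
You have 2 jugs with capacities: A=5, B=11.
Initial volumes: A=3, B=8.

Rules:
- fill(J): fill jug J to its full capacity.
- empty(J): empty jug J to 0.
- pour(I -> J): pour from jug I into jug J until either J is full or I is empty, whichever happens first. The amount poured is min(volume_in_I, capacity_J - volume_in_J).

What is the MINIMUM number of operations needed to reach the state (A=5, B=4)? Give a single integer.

BFS from (A=3, B=8). One shortest path:
  1. fill(B) -> (A=3 B=11)
  2. pour(B -> A) -> (A=5 B=9)
  3. empty(A) -> (A=0 B=9)
  4. pour(B -> A) -> (A=5 B=4)
Reached target in 4 moves.

Answer: 4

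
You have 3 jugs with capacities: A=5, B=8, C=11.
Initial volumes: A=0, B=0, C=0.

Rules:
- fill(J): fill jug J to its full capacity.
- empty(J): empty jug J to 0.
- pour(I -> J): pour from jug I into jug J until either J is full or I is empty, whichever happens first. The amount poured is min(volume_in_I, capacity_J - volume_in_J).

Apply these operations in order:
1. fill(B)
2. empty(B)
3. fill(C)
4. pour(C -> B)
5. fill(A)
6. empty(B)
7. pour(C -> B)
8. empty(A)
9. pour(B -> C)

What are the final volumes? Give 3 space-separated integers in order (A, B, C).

Step 1: fill(B) -> (A=0 B=8 C=0)
Step 2: empty(B) -> (A=0 B=0 C=0)
Step 3: fill(C) -> (A=0 B=0 C=11)
Step 4: pour(C -> B) -> (A=0 B=8 C=3)
Step 5: fill(A) -> (A=5 B=8 C=3)
Step 6: empty(B) -> (A=5 B=0 C=3)
Step 7: pour(C -> B) -> (A=5 B=3 C=0)
Step 8: empty(A) -> (A=0 B=3 C=0)
Step 9: pour(B -> C) -> (A=0 B=0 C=3)

Answer: 0 0 3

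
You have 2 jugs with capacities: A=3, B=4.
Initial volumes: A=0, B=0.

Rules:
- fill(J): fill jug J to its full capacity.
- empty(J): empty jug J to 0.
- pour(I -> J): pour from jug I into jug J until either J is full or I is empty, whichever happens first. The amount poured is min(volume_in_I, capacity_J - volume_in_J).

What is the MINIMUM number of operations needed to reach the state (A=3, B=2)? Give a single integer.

Answer: 6

Derivation:
BFS from (A=0, B=0). One shortest path:
  1. fill(B) -> (A=0 B=4)
  2. pour(B -> A) -> (A=3 B=1)
  3. empty(A) -> (A=0 B=1)
  4. pour(B -> A) -> (A=1 B=0)
  5. fill(B) -> (A=1 B=4)
  6. pour(B -> A) -> (A=3 B=2)
Reached target in 6 moves.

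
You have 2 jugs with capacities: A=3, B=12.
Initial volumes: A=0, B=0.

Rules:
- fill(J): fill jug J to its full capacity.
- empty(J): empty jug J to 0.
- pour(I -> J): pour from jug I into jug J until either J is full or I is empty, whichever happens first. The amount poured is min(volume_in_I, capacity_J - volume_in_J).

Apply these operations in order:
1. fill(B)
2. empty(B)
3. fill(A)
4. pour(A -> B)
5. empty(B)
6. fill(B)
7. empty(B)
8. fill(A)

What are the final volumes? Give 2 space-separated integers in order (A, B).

Step 1: fill(B) -> (A=0 B=12)
Step 2: empty(B) -> (A=0 B=0)
Step 3: fill(A) -> (A=3 B=0)
Step 4: pour(A -> B) -> (A=0 B=3)
Step 5: empty(B) -> (A=0 B=0)
Step 6: fill(B) -> (A=0 B=12)
Step 7: empty(B) -> (A=0 B=0)
Step 8: fill(A) -> (A=3 B=0)

Answer: 3 0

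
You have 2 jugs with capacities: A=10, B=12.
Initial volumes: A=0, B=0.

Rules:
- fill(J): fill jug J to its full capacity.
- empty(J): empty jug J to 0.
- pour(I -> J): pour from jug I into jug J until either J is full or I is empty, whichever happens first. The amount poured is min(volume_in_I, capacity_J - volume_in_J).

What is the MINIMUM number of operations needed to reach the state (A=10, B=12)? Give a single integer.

BFS from (A=0, B=0). One shortest path:
  1. fill(A) -> (A=10 B=0)
  2. fill(B) -> (A=10 B=12)
Reached target in 2 moves.

Answer: 2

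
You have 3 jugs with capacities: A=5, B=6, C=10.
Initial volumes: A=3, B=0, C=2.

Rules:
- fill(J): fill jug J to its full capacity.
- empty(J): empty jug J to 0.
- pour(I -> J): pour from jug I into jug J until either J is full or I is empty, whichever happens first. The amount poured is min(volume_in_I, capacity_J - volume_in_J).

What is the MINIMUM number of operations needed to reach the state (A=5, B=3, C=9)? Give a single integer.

BFS from (A=3, B=0, C=2). One shortest path:
  1. fill(A) -> (A=5 B=0 C=2)
  2. pour(A -> B) -> (A=0 B=5 C=2)
  3. pour(C -> A) -> (A=2 B=5 C=0)
  4. fill(C) -> (A=2 B=5 C=10)
  5. pour(C -> B) -> (A=2 B=6 C=9)
  6. pour(B -> A) -> (A=5 B=3 C=9)
Reached target in 6 moves.

Answer: 6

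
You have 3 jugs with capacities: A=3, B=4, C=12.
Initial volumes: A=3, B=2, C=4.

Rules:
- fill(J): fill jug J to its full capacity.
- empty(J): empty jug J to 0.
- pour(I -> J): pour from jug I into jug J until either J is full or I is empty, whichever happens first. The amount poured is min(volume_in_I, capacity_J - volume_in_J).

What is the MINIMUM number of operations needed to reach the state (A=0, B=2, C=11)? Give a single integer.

BFS from (A=3, B=2, C=4). One shortest path:
  1. pour(A -> B) -> (A=1 B=4 C=4)
  2. pour(B -> C) -> (A=1 B=0 C=8)
  3. fill(B) -> (A=1 B=4 C=8)
  4. pour(B -> A) -> (A=3 B=2 C=8)
  5. pour(A -> C) -> (A=0 B=2 C=11)
Reached target in 5 moves.

Answer: 5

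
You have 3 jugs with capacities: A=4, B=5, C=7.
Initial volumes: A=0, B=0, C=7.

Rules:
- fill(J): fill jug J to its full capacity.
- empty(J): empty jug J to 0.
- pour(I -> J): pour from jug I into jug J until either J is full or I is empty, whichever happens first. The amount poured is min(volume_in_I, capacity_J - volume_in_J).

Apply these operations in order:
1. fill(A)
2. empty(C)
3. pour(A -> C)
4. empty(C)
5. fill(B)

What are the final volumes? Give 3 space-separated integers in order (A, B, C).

Answer: 0 5 0

Derivation:
Step 1: fill(A) -> (A=4 B=0 C=7)
Step 2: empty(C) -> (A=4 B=0 C=0)
Step 3: pour(A -> C) -> (A=0 B=0 C=4)
Step 4: empty(C) -> (A=0 B=0 C=0)
Step 5: fill(B) -> (A=0 B=5 C=0)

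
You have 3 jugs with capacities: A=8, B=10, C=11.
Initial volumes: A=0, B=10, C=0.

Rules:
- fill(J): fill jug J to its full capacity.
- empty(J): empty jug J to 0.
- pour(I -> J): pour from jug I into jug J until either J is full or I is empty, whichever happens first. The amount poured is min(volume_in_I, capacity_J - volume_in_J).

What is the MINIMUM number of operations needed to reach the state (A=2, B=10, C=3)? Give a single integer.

BFS from (A=0, B=10, C=0). One shortest path:
  1. fill(C) -> (A=0 B=10 C=11)
  2. pour(B -> A) -> (A=8 B=2 C=11)
  3. empty(A) -> (A=0 B=2 C=11)
  4. pour(C -> A) -> (A=8 B=2 C=3)
  5. empty(A) -> (A=0 B=2 C=3)
  6. pour(B -> A) -> (A=2 B=0 C=3)
  7. fill(B) -> (A=2 B=10 C=3)
Reached target in 7 moves.

Answer: 7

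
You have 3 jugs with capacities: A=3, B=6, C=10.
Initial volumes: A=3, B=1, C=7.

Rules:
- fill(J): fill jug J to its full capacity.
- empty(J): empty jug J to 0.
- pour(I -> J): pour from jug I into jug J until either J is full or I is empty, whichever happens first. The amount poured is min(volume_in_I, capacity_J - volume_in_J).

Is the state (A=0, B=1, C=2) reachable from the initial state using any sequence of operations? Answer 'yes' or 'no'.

BFS from (A=3, B=1, C=7):
  1. empty(A) -> (A=0 B=1 C=7)
  2. empty(B) -> (A=0 B=0 C=7)
  3. pour(C -> B) -> (A=0 B=6 C=1)
  4. pour(C -> A) -> (A=1 B=6 C=0)
  5. pour(B -> C) -> (A=1 B=0 C=6)
  6. fill(B) -> (A=1 B=6 C=6)
  7. pour(B -> C) -> (A=1 B=2 C=10)
  8. empty(C) -> (A=1 B=2 C=0)
  9. pour(B -> C) -> (A=1 B=0 C=2)
  10. pour(A -> B) -> (A=0 B=1 C=2)
Target reached → yes.

Answer: yes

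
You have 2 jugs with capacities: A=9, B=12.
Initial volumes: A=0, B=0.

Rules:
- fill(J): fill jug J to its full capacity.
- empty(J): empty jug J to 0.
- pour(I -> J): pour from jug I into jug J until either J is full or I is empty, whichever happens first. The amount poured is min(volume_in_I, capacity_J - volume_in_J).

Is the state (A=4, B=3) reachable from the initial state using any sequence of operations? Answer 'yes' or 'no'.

Answer: no

Derivation:
BFS explored all 14 reachable states.
Reachable set includes: (0,0), (0,3), (0,6), (0,9), (0,12), (3,0), (3,12), (6,0), (6,12), (9,0), (9,3), (9,6) ...
Target (A=4, B=3) not in reachable set → no.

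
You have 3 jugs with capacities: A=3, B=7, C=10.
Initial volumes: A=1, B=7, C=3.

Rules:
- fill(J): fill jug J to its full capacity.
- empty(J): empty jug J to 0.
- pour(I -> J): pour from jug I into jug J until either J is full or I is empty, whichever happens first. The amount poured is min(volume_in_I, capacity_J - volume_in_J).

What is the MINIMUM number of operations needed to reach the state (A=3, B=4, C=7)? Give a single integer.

Answer: 4

Derivation:
BFS from (A=1, B=7, C=3). One shortest path:
  1. pour(A -> C) -> (A=0 B=7 C=4)
  2. fill(A) -> (A=3 B=7 C=4)
  3. pour(A -> C) -> (A=0 B=7 C=7)
  4. pour(B -> A) -> (A=3 B=4 C=7)
Reached target in 4 moves.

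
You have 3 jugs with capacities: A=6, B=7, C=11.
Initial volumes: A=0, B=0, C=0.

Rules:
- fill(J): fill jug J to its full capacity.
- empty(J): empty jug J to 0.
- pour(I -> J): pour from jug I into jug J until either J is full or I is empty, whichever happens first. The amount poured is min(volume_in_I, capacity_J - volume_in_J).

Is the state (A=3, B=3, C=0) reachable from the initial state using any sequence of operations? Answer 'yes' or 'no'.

BFS from (A=0, B=0, C=0):
  1. fill(C) -> (A=0 B=0 C=11)
  2. pour(C -> B) -> (A=0 B=7 C=4)
  3. pour(C -> A) -> (A=4 B=7 C=0)
  4. pour(B -> C) -> (A=4 B=0 C=7)
  5. pour(A -> B) -> (A=0 B=4 C=7)
  6. fill(A) -> (A=6 B=4 C=7)
  7. pour(A -> B) -> (A=3 B=7 C=7)
  8. pour(B -> C) -> (A=3 B=3 C=11)
  9. empty(C) -> (A=3 B=3 C=0)
Target reached → yes.

Answer: yes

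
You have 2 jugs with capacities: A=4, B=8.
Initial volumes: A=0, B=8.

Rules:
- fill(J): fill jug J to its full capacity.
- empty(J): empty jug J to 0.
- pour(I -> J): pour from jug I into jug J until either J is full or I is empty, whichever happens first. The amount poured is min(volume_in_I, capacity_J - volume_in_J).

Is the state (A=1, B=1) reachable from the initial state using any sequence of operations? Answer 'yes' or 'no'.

BFS explored all 6 reachable states.
Reachable set includes: (0,0), (0,4), (0,8), (4,0), (4,4), (4,8)
Target (A=1, B=1) not in reachable set → no.

Answer: no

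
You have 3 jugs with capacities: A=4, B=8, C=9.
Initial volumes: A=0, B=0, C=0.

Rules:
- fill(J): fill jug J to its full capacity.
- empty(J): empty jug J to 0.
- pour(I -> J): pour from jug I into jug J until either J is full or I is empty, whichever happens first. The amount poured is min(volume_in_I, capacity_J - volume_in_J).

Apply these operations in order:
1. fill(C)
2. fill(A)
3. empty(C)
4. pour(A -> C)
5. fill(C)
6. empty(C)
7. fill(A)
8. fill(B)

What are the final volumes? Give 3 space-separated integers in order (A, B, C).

Step 1: fill(C) -> (A=0 B=0 C=9)
Step 2: fill(A) -> (A=4 B=0 C=9)
Step 3: empty(C) -> (A=4 B=0 C=0)
Step 4: pour(A -> C) -> (A=0 B=0 C=4)
Step 5: fill(C) -> (A=0 B=0 C=9)
Step 6: empty(C) -> (A=0 B=0 C=0)
Step 7: fill(A) -> (A=4 B=0 C=0)
Step 8: fill(B) -> (A=4 B=8 C=0)

Answer: 4 8 0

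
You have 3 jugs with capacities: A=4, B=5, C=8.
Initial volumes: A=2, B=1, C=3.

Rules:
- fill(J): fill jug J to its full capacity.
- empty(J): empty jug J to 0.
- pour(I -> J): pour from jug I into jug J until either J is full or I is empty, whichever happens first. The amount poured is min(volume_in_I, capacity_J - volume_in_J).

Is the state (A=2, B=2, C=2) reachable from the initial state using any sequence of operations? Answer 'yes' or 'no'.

BFS explored all 187 reachable states.
Reachable set includes: (0,0,0), (0,0,1), (0,0,2), (0,0,3), (0,0,4), (0,0,5), (0,0,6), (0,0,7), (0,0,8), (0,1,0), (0,1,1), (0,1,2) ...
Target (A=2, B=2, C=2) not in reachable set → no.

Answer: no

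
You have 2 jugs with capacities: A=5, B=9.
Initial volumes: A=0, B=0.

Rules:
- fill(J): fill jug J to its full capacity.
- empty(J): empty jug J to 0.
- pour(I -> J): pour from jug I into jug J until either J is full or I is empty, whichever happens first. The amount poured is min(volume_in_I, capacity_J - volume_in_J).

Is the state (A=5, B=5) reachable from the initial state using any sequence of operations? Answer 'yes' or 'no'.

BFS from (A=0, B=0):
  1. fill(A) -> (A=5 B=0)
  2. pour(A -> B) -> (A=0 B=5)
  3. fill(A) -> (A=5 B=5)
Target reached → yes.

Answer: yes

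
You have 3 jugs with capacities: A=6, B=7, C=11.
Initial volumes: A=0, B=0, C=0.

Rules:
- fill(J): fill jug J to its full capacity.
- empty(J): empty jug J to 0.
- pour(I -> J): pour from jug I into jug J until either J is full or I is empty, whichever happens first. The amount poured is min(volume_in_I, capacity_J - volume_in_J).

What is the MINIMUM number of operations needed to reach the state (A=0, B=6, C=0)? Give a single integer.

BFS from (A=0, B=0, C=0). One shortest path:
  1. fill(A) -> (A=6 B=0 C=0)
  2. pour(A -> B) -> (A=0 B=6 C=0)
Reached target in 2 moves.

Answer: 2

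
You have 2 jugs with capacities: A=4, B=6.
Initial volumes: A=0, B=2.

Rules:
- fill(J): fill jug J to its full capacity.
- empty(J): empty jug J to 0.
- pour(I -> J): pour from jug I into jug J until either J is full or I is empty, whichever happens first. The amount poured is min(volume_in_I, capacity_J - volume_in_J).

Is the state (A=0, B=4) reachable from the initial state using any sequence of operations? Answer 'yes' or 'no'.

Answer: yes

Derivation:
BFS from (A=0, B=2):
  1. fill(A) -> (A=4 B=2)
  2. empty(B) -> (A=4 B=0)
  3. pour(A -> B) -> (A=0 B=4)
Target reached → yes.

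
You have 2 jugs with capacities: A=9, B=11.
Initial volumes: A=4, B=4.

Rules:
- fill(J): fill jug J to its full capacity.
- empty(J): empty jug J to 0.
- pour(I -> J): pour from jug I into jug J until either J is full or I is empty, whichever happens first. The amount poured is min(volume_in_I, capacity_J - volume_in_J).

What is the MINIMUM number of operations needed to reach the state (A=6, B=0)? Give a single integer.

Answer: 4

Derivation:
BFS from (A=4, B=4). One shortest path:
  1. fill(B) -> (A=4 B=11)
  2. pour(B -> A) -> (A=9 B=6)
  3. empty(A) -> (A=0 B=6)
  4. pour(B -> A) -> (A=6 B=0)
Reached target in 4 moves.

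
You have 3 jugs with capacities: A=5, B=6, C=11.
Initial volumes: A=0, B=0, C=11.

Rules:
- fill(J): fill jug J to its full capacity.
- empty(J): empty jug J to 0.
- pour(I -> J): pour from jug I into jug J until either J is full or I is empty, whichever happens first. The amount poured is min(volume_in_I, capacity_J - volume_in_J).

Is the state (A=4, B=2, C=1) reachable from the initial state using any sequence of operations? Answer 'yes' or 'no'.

BFS explored all 304 reachable states.
Reachable set includes: (0,0,0), (0,0,1), (0,0,2), (0,0,3), (0,0,4), (0,0,5), (0,0,6), (0,0,7), (0,0,8), (0,0,9), (0,0,10), (0,0,11) ...
Target (A=4, B=2, C=1) not in reachable set → no.

Answer: no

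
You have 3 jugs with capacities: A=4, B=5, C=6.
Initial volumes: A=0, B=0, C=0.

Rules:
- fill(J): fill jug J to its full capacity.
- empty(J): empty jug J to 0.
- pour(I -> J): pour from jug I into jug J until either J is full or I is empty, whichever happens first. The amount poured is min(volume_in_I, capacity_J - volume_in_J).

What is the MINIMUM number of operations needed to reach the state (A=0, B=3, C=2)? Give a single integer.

BFS from (A=0, B=0, C=0). One shortest path:
  1. fill(A) -> (A=4 B=0 C=0)
  2. fill(B) -> (A=4 B=5 C=0)
  3. pour(A -> C) -> (A=0 B=5 C=4)
  4. pour(B -> C) -> (A=0 B=3 C=6)
  5. pour(C -> A) -> (A=4 B=3 C=2)
  6. empty(A) -> (A=0 B=3 C=2)
Reached target in 6 moves.

Answer: 6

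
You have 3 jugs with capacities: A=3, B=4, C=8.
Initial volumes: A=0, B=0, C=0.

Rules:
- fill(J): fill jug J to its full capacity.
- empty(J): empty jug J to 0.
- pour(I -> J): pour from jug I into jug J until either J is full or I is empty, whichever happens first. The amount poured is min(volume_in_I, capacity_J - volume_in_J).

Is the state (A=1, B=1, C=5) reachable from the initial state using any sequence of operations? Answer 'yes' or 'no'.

BFS explored all 138 reachable states.
Reachable set includes: (0,0,0), (0,0,1), (0,0,2), (0,0,3), (0,0,4), (0,0,5), (0,0,6), (0,0,7), (0,0,8), (0,1,0), (0,1,1), (0,1,2) ...
Target (A=1, B=1, C=5) not in reachable set → no.

Answer: no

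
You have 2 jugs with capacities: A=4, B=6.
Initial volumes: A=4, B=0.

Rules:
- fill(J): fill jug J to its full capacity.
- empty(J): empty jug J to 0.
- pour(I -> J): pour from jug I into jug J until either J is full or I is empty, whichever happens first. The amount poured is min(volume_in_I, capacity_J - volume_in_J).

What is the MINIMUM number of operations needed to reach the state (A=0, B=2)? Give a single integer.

BFS from (A=4, B=0). One shortest path:
  1. empty(A) -> (A=0 B=0)
  2. fill(B) -> (A=0 B=6)
  3. pour(B -> A) -> (A=4 B=2)
  4. empty(A) -> (A=0 B=2)
Reached target in 4 moves.

Answer: 4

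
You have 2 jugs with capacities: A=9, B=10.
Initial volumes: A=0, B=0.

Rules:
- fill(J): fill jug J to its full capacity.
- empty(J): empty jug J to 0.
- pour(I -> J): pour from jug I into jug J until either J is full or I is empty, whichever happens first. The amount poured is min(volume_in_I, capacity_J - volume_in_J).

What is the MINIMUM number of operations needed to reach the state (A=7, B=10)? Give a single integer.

Answer: 8

Derivation:
BFS from (A=0, B=0). One shortest path:
  1. fill(A) -> (A=9 B=0)
  2. pour(A -> B) -> (A=0 B=9)
  3. fill(A) -> (A=9 B=9)
  4. pour(A -> B) -> (A=8 B=10)
  5. empty(B) -> (A=8 B=0)
  6. pour(A -> B) -> (A=0 B=8)
  7. fill(A) -> (A=9 B=8)
  8. pour(A -> B) -> (A=7 B=10)
Reached target in 8 moves.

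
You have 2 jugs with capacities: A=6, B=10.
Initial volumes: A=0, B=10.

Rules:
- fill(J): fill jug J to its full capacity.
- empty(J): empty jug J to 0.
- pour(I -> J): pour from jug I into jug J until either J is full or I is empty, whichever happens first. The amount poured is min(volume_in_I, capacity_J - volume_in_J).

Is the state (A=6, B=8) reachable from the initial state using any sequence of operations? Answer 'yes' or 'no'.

Answer: yes

Derivation:
BFS from (A=0, B=10):
  1. pour(B -> A) -> (A=6 B=4)
  2. empty(A) -> (A=0 B=4)
  3. pour(B -> A) -> (A=4 B=0)
  4. fill(B) -> (A=4 B=10)
  5. pour(B -> A) -> (A=6 B=8)
Target reached → yes.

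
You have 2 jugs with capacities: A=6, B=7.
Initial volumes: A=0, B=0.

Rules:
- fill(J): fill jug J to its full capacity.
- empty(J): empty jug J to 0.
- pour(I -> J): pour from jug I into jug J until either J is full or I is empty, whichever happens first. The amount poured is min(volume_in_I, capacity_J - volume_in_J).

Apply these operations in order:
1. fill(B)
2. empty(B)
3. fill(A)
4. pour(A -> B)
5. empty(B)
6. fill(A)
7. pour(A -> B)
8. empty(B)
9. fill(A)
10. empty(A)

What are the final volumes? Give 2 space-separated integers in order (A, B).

Answer: 0 0

Derivation:
Step 1: fill(B) -> (A=0 B=7)
Step 2: empty(B) -> (A=0 B=0)
Step 3: fill(A) -> (A=6 B=0)
Step 4: pour(A -> B) -> (A=0 B=6)
Step 5: empty(B) -> (A=0 B=0)
Step 6: fill(A) -> (A=6 B=0)
Step 7: pour(A -> B) -> (A=0 B=6)
Step 8: empty(B) -> (A=0 B=0)
Step 9: fill(A) -> (A=6 B=0)
Step 10: empty(A) -> (A=0 B=0)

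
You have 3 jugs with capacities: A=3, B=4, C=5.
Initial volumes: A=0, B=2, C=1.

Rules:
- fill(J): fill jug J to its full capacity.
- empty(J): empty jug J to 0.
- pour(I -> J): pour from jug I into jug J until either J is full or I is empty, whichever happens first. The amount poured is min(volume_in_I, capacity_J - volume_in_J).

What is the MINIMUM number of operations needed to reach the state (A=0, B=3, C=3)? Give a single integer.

BFS from (A=0, B=2, C=1). One shortest path:
  1. fill(A) -> (A=3 B=2 C=1)
  2. pour(B -> C) -> (A=3 B=0 C=3)
  3. pour(A -> B) -> (A=0 B=3 C=3)
Reached target in 3 moves.

Answer: 3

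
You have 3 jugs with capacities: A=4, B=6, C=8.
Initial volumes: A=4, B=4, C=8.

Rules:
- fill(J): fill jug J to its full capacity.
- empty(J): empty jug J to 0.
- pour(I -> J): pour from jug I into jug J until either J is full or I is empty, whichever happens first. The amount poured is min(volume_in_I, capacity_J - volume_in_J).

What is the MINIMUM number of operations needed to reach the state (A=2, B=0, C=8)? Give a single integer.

Answer: 2

Derivation:
BFS from (A=4, B=4, C=8). One shortest path:
  1. pour(A -> B) -> (A=2 B=6 C=8)
  2. empty(B) -> (A=2 B=0 C=8)
Reached target in 2 moves.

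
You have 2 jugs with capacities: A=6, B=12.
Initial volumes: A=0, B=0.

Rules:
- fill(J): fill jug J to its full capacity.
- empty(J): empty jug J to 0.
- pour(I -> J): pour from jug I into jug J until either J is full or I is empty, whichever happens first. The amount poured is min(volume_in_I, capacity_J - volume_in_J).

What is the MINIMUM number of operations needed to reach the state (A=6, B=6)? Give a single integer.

BFS from (A=0, B=0). One shortest path:
  1. fill(B) -> (A=0 B=12)
  2. pour(B -> A) -> (A=6 B=6)
Reached target in 2 moves.

Answer: 2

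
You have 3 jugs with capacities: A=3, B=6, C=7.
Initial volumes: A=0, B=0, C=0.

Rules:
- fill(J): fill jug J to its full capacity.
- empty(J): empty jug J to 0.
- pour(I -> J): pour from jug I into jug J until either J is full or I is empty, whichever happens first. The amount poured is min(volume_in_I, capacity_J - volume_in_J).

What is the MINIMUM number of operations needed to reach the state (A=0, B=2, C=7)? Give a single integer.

Answer: 4

Derivation:
BFS from (A=0, B=0, C=0). One shortest path:
  1. fill(A) -> (A=3 B=0 C=0)
  2. fill(B) -> (A=3 B=6 C=0)
  3. pour(A -> C) -> (A=0 B=6 C=3)
  4. pour(B -> C) -> (A=0 B=2 C=7)
Reached target in 4 moves.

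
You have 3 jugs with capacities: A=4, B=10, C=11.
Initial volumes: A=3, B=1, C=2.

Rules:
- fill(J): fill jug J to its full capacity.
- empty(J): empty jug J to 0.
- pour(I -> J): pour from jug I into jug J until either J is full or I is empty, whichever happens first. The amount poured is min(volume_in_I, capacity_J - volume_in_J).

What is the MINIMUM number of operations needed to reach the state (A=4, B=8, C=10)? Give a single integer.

Answer: 6

Derivation:
BFS from (A=3, B=1, C=2). One shortest path:
  1. empty(A) -> (A=0 B=1 C=2)
  2. fill(B) -> (A=0 B=10 C=2)
  3. pour(C -> A) -> (A=2 B=10 C=0)
  4. pour(B -> C) -> (A=2 B=0 C=10)
  5. fill(B) -> (A=2 B=10 C=10)
  6. pour(B -> A) -> (A=4 B=8 C=10)
Reached target in 6 moves.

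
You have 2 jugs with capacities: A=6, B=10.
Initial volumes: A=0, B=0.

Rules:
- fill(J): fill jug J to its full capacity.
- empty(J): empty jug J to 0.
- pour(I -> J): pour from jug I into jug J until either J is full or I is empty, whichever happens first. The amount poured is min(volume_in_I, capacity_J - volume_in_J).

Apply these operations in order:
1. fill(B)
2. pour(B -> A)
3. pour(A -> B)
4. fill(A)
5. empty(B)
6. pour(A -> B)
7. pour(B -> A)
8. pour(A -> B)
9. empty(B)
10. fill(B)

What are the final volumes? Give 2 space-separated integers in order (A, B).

Answer: 0 10

Derivation:
Step 1: fill(B) -> (A=0 B=10)
Step 2: pour(B -> A) -> (A=6 B=4)
Step 3: pour(A -> B) -> (A=0 B=10)
Step 4: fill(A) -> (A=6 B=10)
Step 5: empty(B) -> (A=6 B=0)
Step 6: pour(A -> B) -> (A=0 B=6)
Step 7: pour(B -> A) -> (A=6 B=0)
Step 8: pour(A -> B) -> (A=0 B=6)
Step 9: empty(B) -> (A=0 B=0)
Step 10: fill(B) -> (A=0 B=10)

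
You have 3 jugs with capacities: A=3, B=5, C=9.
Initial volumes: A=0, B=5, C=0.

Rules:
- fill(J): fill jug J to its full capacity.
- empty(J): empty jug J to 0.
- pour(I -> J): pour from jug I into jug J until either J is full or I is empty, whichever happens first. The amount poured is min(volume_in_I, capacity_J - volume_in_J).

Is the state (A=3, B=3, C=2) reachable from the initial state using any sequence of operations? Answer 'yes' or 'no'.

Answer: yes

Derivation:
BFS from (A=0, B=5, C=0):
  1. fill(A) -> (A=3 B=5 C=0)
  2. pour(B -> C) -> (A=3 B=0 C=5)
  3. pour(A -> B) -> (A=0 B=3 C=5)
  4. pour(C -> A) -> (A=3 B=3 C=2)
Target reached → yes.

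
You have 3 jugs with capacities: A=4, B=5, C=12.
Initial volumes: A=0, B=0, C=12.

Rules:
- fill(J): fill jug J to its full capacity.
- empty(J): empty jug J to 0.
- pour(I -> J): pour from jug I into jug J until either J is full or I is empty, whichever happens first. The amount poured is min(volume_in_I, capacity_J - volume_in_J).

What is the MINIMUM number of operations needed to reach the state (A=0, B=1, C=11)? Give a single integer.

BFS from (A=0, B=0, C=12). One shortest path:
  1. pour(C -> B) -> (A=0 B=5 C=7)
  2. pour(B -> A) -> (A=4 B=1 C=7)
  3. pour(A -> C) -> (A=0 B=1 C=11)
Reached target in 3 moves.

Answer: 3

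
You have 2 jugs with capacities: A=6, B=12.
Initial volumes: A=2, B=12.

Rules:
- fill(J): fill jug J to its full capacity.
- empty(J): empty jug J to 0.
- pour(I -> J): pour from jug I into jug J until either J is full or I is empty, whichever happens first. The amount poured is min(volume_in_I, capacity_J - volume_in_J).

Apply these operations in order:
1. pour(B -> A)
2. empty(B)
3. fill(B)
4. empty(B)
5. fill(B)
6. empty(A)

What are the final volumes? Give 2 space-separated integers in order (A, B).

Step 1: pour(B -> A) -> (A=6 B=8)
Step 2: empty(B) -> (A=6 B=0)
Step 3: fill(B) -> (A=6 B=12)
Step 4: empty(B) -> (A=6 B=0)
Step 5: fill(B) -> (A=6 B=12)
Step 6: empty(A) -> (A=0 B=12)

Answer: 0 12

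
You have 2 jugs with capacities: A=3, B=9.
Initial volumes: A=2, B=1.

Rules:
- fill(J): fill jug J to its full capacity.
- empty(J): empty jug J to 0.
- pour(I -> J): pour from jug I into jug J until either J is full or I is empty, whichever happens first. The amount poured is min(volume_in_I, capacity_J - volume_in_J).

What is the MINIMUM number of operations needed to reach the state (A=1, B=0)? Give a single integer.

Answer: 2

Derivation:
BFS from (A=2, B=1). One shortest path:
  1. empty(A) -> (A=0 B=1)
  2. pour(B -> A) -> (A=1 B=0)
Reached target in 2 moves.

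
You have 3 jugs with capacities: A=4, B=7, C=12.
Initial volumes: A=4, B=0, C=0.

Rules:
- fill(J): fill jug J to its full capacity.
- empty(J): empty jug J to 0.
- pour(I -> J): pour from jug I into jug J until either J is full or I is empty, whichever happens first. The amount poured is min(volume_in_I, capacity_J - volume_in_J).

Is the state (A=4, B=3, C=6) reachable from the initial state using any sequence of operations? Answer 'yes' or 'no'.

BFS from (A=4, B=0, C=0):
  1. fill(C) -> (A=4 B=0 C=12)
  2. pour(A -> B) -> (A=0 B=4 C=12)
  3. fill(A) -> (A=4 B=4 C=12)
  4. pour(A -> B) -> (A=1 B=7 C=12)
  5. empty(B) -> (A=1 B=0 C=12)
  6. pour(A -> B) -> (A=0 B=1 C=12)
  7. pour(C -> B) -> (A=0 B=7 C=6)
  8. pour(B -> A) -> (A=4 B=3 C=6)
Target reached → yes.

Answer: yes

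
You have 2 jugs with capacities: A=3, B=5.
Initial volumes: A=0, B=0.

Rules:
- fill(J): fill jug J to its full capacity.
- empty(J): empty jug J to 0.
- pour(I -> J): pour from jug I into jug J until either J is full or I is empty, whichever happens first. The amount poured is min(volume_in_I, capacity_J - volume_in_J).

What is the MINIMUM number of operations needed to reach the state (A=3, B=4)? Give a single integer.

BFS from (A=0, B=0). One shortest path:
  1. fill(B) -> (A=0 B=5)
  2. pour(B -> A) -> (A=3 B=2)
  3. empty(A) -> (A=0 B=2)
  4. pour(B -> A) -> (A=2 B=0)
  5. fill(B) -> (A=2 B=5)
  6. pour(B -> A) -> (A=3 B=4)
Reached target in 6 moves.

Answer: 6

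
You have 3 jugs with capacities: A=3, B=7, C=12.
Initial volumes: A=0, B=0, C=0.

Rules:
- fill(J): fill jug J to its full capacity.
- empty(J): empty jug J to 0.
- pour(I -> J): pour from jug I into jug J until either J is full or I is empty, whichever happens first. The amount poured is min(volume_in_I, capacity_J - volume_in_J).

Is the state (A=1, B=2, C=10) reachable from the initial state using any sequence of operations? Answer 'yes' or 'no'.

Answer: no

Derivation:
BFS explored all 284 reachable states.
Reachable set includes: (0,0,0), (0,0,1), (0,0,2), (0,0,3), (0,0,4), (0,0,5), (0,0,6), (0,0,7), (0,0,8), (0,0,9), (0,0,10), (0,0,11) ...
Target (A=1, B=2, C=10) not in reachable set → no.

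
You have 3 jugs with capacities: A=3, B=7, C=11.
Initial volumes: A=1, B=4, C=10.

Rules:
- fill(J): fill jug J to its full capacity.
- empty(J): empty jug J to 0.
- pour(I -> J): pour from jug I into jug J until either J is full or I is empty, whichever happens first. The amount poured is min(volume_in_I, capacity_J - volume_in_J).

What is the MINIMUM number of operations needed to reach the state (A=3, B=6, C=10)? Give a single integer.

Answer: 5

Derivation:
BFS from (A=1, B=4, C=10). One shortest path:
  1. pour(B -> A) -> (A=3 B=2 C=10)
  2. empty(A) -> (A=0 B=2 C=10)
  3. pour(B -> A) -> (A=2 B=0 C=10)
  4. fill(B) -> (A=2 B=7 C=10)
  5. pour(B -> A) -> (A=3 B=6 C=10)
Reached target in 5 moves.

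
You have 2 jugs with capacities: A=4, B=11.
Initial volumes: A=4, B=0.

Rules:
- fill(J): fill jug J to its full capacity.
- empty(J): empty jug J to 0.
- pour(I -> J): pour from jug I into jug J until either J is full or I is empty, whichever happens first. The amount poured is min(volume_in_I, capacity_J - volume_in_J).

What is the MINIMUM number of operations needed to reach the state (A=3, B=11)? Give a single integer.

BFS from (A=4, B=0). One shortest path:
  1. empty(A) -> (A=0 B=0)
  2. fill(B) -> (A=0 B=11)
  3. pour(B -> A) -> (A=4 B=7)
  4. empty(A) -> (A=0 B=7)
  5. pour(B -> A) -> (A=4 B=3)
  6. empty(A) -> (A=0 B=3)
  7. pour(B -> A) -> (A=3 B=0)
  8. fill(B) -> (A=3 B=11)
Reached target in 8 moves.

Answer: 8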